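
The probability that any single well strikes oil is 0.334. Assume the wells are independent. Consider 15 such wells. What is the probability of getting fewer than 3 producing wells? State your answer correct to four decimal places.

X ~ Binomial(15, 0.334); P(X ≤ 2) = Σ C(15,k) p^k (1−p)^(15−k) over k:
  k=0: C(15,0)·0.334^0·0.666^15 = 0.002250
  k=1: C(15,1)·0.334^1·0.666^14 = 0.016923
  k=2: C(15,2)·0.334^2·0.666^13 = 0.059408
Total = 0.078581

0.0786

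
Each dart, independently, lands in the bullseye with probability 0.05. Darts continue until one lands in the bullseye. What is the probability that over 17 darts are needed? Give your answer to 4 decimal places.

Y = number of darts to the first success; geometric, p = 0.05.
P(Y > 17) = P(first 17 all fail) = (1−p)^17 = 0.418120

0.4181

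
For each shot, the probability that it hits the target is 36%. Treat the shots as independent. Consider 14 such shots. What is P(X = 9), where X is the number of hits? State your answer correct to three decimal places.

0.022

X ~ Binomial(n=14, p=0.36).
P(X=9) = C(14,9) · p^9 · (1−p)^5
= 2002 · 0.00010156 · 0.10737 = 0.02183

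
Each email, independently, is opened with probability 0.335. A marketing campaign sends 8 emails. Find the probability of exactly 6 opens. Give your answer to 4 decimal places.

0.0175

X ~ Binomial(n=8, p=0.335).
P(X=6) = C(8,6) · p^6 · (1−p)^2
= 28 · 0.0014134 · 0.44222 = 0.017501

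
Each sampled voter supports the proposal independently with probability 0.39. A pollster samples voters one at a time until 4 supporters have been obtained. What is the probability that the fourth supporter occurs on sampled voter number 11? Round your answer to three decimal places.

0.087

Y = trial on which the fourth success occurs; negative binomial, r=4, p=0.39.
P(Y=11) = C(10,3) · p^4 · (1−p)^7
= 120 · 0.023134 · 0.031427 = 0.08725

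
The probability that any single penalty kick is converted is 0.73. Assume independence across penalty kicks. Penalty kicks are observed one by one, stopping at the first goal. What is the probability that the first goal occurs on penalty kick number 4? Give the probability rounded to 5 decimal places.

Geometric (trials to first success), p = 0.73.
P(Y = 4) = (1−p)^3 · p = 0.019683 · 0.73 = 0.0143686

0.01437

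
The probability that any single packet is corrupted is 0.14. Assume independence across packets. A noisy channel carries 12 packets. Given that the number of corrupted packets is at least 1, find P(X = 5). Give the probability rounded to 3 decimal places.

X ~ Binomial(12, 0.14). Want P(X=5 | X≥1) = P(X=5) / P(X≥1).
P(X=5) = C(12,5)·0.14^5·0.86^7 = 0.01482
P(X≥1) = 1 − 0.16367 = 0.83633
Ratio = 0.01482 / 0.83633 = 0.01772

0.018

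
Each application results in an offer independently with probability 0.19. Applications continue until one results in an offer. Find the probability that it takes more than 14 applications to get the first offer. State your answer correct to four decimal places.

0.0523

Y = number of applications to the first success; geometric, p = 0.19.
P(Y > 14) = P(first 14 all fail) = (1−p)^14 = 0.052335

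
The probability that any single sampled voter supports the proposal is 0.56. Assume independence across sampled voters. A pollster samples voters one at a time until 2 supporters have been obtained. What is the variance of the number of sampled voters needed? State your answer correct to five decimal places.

2.80612

Y = total sampled voters until the second success; negative binomial with r=2, p=0.56.
Var(Y) = r(1−p)/p² = 2·0.44 / 0.56² = 2.8061224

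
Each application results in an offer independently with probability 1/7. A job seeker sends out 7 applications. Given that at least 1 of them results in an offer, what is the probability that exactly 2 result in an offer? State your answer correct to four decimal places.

0.3004

X ~ Binomial(7, 0.142857). Want P(X=2 | X≥1) = P(X=2) / P(X≥1).
P(X=2) = C(7,2)·0.142857^2·0.857143^5 = 0.198285
P(X≥1) = 1 − 0.339917 = 0.660083
Ratio = 0.198285 / 0.660083 = 0.300393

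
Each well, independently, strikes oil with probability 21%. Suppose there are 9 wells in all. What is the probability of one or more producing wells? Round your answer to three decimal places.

P(at least one) = 1 − P(none) = 1 − (1 − 0.21)^9
= 1 − 0.11985 = 0.88015

0.880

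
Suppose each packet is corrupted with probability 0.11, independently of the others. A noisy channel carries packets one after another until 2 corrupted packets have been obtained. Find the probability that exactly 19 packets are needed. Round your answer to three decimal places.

0.030

Y = trial on which the second success occurs; negative binomial, r=2, p=0.11.
P(Y=19) = C(18,1) · p^2 · (1−p)^17
= 18 · 0.0121 · 0.13792 = 0.03004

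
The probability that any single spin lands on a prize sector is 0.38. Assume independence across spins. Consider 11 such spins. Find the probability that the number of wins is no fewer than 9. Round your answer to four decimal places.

X ~ Binomial(11, 0.38); P(X ≥ 9) = Σ C(11,k) p^k (1−p)^(11−k) over k:
  k=9: C(11,9)·0.38^9·0.62^2 = 0.003493
  k=10: C(11,10)·0.38^10·0.62^1 = 0.000428
  k=11: C(11,11)·0.38^11·0.62^0 = 0.000024
Total = 0.003945

0.0039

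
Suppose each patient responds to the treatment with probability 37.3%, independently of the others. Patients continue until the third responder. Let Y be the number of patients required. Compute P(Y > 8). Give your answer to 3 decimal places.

0.374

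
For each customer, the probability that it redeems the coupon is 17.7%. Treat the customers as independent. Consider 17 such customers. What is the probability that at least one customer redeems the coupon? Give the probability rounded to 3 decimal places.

0.964

P(at least one) = 1 − P(none) = 1 − (1 − 0.177)^17
= 1 − 0.03646 = 0.96354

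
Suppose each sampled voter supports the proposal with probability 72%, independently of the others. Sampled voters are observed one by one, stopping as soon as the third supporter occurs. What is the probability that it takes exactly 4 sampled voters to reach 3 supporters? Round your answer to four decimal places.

0.3135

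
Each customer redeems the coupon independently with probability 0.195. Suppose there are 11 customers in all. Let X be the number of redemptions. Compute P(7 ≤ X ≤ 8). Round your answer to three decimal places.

0.002

X ~ Binomial(11, 0.195); P(7 ≤ X ≤ 8) = Σ C(11,k) p^k (1−p)^(11−k) over k:
  k=7: C(11,7)·0.195^7·0.805^4 = 0.00149
  k=8: C(11,8)·0.195^8·0.805^3 = 0.00018
Total = 0.00167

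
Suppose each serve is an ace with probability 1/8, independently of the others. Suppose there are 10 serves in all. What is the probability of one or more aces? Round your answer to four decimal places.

0.7369

P(at least one) = 1 − P(none) = 1 − (1 − 0.125)^10
= 1 − 0.263076 = 0.736924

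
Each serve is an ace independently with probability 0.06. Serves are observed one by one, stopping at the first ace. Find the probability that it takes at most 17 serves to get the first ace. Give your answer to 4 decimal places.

Y = number of serves to the first success; geometric, p = 0.06.
P(Y ≤ 17) = 1 − (1−p)^17 = 1 − 0.349280 = 0.650720

0.6507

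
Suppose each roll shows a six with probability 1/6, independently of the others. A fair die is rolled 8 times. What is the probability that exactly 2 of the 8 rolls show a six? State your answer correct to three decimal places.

X ~ Binomial(n=8, p=0.166667).
P(X=2) = C(8,2) · p^2 · (1−p)^6
= 28 · 0.027778 · 0.3349 = 0.26048

0.260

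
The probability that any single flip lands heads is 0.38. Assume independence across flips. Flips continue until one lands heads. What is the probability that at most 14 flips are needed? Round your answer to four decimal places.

0.9988

Y = number of flips to the first success; geometric, p = 0.38.
P(Y ≤ 14) = 1 − (1−p)^14 = 1 − 0.001240 = 0.998760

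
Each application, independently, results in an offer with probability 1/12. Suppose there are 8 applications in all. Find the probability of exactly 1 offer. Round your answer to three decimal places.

0.363

X ~ Binomial(n=8, p=0.083333).
P(X=1) = C(8,1) · p^1 · (1−p)^7
= 8 · 0.083333 · 0.54385 = 0.36257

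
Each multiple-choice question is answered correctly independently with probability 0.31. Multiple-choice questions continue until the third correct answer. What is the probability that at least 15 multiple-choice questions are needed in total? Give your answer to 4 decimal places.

0.1423

Needing more than 14 multiple-choice questions ⇔ fewer than 3 successes in the first 14. With X ~ Binomial(14, 0.31), P(Y > 14) = P(X ≤ 2).
  k=0: C(14,0)·0.31^0·0.69^14 = 0.005545
  k=1: C(14,1)·0.31^1·0.69^13 = 0.034876
  k=2: C(14,2)·0.31^2·0.69^12 = 0.101848
P(X ≤ 2) = 0.142269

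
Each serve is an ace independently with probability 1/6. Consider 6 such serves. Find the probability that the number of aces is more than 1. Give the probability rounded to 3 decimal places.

0.263

X ~ Binomial(6, 0.166667); P(X ≥ 2) = Σ C(6,k) p^k (1−p)^(6−k) over k:
  k=2: C(6,2)·0.166667^2·0.833333^4 = 0.20094
  k=3: C(6,3)·0.166667^3·0.833333^3 = 0.05358
  k=4: C(6,4)·0.166667^4·0.833333^2 = 0.00804
  k=5: C(6,5)·0.166667^5·0.833333^1 = 0.00064
  k=6: C(6,6)·0.166667^6·0.833333^0 = 0.00002
Total = 0.26322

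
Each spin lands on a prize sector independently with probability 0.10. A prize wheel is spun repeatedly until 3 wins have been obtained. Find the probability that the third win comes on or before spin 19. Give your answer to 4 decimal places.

0.2946

Finishing within 19 spins ⇔ at least 3 successes in the first 19. With X ~ Binomial(19, 0.10), P(Y ≤ 19) = 1 − P(X ≤ 2).
  k=0: C(19,0)·0.10^0·0.90^19 = 0.135085
  k=1: C(19,1)·0.10^1·0.90^18 = 0.285180
  k=2: C(19,2)·0.10^2·0.90^17 = 0.285180
1 − 0.705445 = 0.294555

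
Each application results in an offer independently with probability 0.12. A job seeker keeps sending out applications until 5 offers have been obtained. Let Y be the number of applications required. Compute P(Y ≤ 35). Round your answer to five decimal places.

Finishing within 35 applications ⇔ at least 5 successes in the first 35. With X ~ Binomial(35, 0.12), P(Y ≤ 35) = 1 − P(X ≤ 4).
  k=0: C(35,0)·0.12^0·0.88^35 = 0.0113997
  k=1: C(35,1)·0.12^1·0.88^34 = 0.0544077
  k=2: C(35,2)·0.12^2·0.88^33 = 0.1261269
  k=3: C(35,3)·0.12^3·0.88^32 = 0.1891903
  k=4: C(35,4)·0.12^4·0.88^31 = 0.2063894
1 − 0.5875140 = 0.4124860

0.41249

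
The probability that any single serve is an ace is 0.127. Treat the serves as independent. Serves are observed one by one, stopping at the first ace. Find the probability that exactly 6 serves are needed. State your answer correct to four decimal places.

0.0644

Geometric (trials to first success), p = 0.127.
P(Y = 6) = (1−p)^5 · p = 0.50707 · 0.127 = 0.064398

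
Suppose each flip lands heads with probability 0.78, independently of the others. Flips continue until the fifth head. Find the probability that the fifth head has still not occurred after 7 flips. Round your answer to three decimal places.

0.184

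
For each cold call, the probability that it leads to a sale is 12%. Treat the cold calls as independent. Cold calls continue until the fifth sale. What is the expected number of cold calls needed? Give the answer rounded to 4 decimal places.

Y = total cold calls until the fifth success; negative binomial with r=5, p=0.12.
E[Y] = r / p = 5 / 0.12 = 41.666667

41.6667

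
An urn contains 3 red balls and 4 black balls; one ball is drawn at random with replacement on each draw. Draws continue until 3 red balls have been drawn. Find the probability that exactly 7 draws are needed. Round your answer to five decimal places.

0.12590

Y = trial on which the third success occurs; negative binomial, r=3, p=0.428571.
P(Y=7) = C(6,2) · p^3 · (1−p)^4
= 15 · 0.078717 · 0.10662 = 0.1258951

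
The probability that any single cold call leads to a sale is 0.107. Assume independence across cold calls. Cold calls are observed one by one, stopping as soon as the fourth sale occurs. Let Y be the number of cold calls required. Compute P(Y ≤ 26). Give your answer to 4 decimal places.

Finishing within 26 cold calls ⇔ at least 4 successes in the first 26. With X ~ Binomial(26, 0.107), P(Y ≤ 26) = 1 − P(X ≤ 3).
  k=0: C(26,0)·0.107^0·0.893^26 = 0.052740
  k=1: C(26,1)·0.107^1·0.893^25 = 0.164302
  k=2: C(26,2)·0.107^2·0.893^24 = 0.246085
  k=3: C(26,3)·0.107^3·0.893^23 = 0.235889
1 − 0.699017 = 0.300983

0.3010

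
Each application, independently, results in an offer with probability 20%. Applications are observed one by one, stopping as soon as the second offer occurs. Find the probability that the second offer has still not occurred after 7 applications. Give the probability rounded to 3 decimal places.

Needing more than 7 applications ⇔ fewer than 2 successes in the first 7. With X ~ Binomial(7, 0.20), P(Y > 7) = P(X ≤ 1).
  k=0: C(7,0)·0.20^0·0.80^7 = 0.20972
  k=1: C(7,1)·0.20^1·0.80^6 = 0.36700
P(X ≤ 1) = 0.57672

0.577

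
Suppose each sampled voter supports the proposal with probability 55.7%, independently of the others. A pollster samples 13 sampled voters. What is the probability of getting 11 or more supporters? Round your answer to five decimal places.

X ~ Binomial(13, 0.557); P(X ≥ 11) = Σ C(13,k) p^k (1−p)^(13−k) over k:
  k=11: C(13,11)·0.557^11·0.443^2 = 0.0245081
  k=12: C(13,12)·0.557^12·0.443^1 = 0.0051358
  k=13: C(13,13)·0.557^13·0.443^0 = 0.0004967
Total = 0.0301406

0.03014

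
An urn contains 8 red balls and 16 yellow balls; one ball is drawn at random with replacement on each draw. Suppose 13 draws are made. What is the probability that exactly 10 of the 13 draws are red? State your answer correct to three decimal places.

X ~ Binomial(n=13, p=0.333333).
P(X=10) = C(13,10) · p^10 · (1−p)^3
= 286 · 1.6935e-05 · 0.2963 = 0.00144

0.001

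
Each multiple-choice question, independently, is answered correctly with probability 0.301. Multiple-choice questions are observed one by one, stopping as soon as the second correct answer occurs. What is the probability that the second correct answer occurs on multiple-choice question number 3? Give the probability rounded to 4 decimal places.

0.1267

Y = trial on which the second success occurs; negative binomial, r=2, p=0.301.
P(Y=3) = C(2,1) · p^2 · (1−p)^1
= 2 · 0.090601 · 0.699 = 0.126660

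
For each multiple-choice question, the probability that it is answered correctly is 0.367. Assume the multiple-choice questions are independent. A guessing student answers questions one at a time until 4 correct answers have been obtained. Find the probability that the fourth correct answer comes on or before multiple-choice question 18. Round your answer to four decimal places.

0.9409

Finishing within 18 multiple-choice questions ⇔ at least 4 successes in the first 18. With X ~ Binomial(18, 0.367), P(Y ≤ 18) = 1 − P(X ≤ 3).
  k=0: C(18,0)·0.367^0·0.633^18 = 0.000266
  k=1: C(18,1)·0.367^1·0.633^17 = 0.002778
  k=2: C(18,2)·0.367^2·0.633^16 = 0.013693
  k=3: C(18,3)·0.367^3·0.633^15 = 0.042339
1 − 0.059077 = 0.940923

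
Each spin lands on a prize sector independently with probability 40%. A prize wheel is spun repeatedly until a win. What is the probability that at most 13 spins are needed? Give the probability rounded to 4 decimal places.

0.9987

Y = number of spins to the first success; geometric, p = 0.40.
P(Y ≤ 13) = 1 − (1−p)^13 = 1 − 0.001306 = 0.998694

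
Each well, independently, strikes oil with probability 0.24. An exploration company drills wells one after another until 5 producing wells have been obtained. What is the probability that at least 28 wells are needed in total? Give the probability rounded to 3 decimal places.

Needing more than 27 wells ⇔ fewer than 5 successes in the first 27. With X ~ Binomial(27, 0.24), P(Y > 27) = P(X ≤ 4).
  k=0: C(27,0)·0.24^0·0.76^27 = 0.00061
  k=1: C(27,1)·0.24^1·0.76^26 = 0.00516
  k=2: C(27,2)·0.24^2·0.76^25 = 0.02119
  k=3: C(27,3)·0.24^3·0.76^24 = 0.05576
  k=4: C(27,4)·0.24^4·0.76^23 = 0.10564
P(X ≤ 4) = 0.18835

0.188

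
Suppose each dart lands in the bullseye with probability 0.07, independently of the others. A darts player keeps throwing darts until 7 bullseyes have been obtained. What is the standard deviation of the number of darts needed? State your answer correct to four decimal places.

Y = total darts until the seventh success; negative binomial with r=7, p=0.07.
SD(Y) = √[r(1−p)/p²] = √(1328.571429) = 36.449574

36.4496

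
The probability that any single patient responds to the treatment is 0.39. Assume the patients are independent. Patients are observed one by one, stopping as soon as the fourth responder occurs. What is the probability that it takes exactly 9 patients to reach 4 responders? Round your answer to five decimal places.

0.10942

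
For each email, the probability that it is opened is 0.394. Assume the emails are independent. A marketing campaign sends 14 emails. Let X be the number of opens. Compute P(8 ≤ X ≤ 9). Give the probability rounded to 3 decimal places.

0.124

X ~ Binomial(14, 0.394); P(8 ≤ X ≤ 9) = Σ C(14,k) p^k (1−p)^(14−k) over k:
  k=8: C(14,8)·0.394^8·0.606^6 = 0.08637
  k=9: C(14,9)·0.394^9·0.606^5 = 0.03744
Total = 0.12381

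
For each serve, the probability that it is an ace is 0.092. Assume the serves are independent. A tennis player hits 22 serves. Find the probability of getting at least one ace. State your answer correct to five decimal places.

P(at least one) = 1 − P(none) = 1 − (1 − 0.092)^22
= 1 − 0.1196434 = 0.8803566

0.88036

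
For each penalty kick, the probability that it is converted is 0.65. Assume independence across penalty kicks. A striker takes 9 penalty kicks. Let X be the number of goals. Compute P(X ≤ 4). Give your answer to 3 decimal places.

X ~ Binomial(9, 0.65); P(X ≤ 4) = Σ C(9,k) p^k (1−p)^(9−k) over k:
  k=0: C(9,0)·0.65^0·0.35^9 = 0.00008
  k=1: C(9,1)·0.65^1·0.35^8 = 0.00132
  k=2: C(9,2)·0.65^2·0.35^7 = 0.00979
  k=3: C(9,3)·0.65^3·0.35^6 = 0.04241
  k=4: C(9,4)·0.65^4·0.35^5 = 0.11813
Total = 0.17172

0.172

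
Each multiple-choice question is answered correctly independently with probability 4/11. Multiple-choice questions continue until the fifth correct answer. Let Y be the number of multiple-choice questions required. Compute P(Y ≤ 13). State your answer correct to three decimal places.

0.541

Finishing within 13 multiple-choice questions ⇔ at least 5 successes in the first 13. With X ~ Binomial(13, 0.363636), P(Y ≤ 13) = 1 − P(X ≤ 4).
  k=0: C(13,0)·0.363636^0·0.636364^13 = 0.00281
  k=1: C(13,1)·0.363636^1·0.636364^12 = 0.02085
  k=2: C(13,2)·0.363636^2·0.636364^11 = 0.07148
  k=3: C(13,3)·0.363636^3·0.636364^10 = 0.14977
  k=4: C(13,4)·0.363636^4·0.636364^9 = 0.21396
1 − 0.45886 = 0.54114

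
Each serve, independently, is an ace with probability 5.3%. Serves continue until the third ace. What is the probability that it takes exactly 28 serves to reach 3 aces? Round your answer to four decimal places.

Y = trial on which the third success occurs; negative binomial, r=3, p=0.053.
P(Y=28) = C(27,2) · p^3 · (1−p)^25
= 351 · 0.00014888 · 0.2563 = 0.013393

0.0134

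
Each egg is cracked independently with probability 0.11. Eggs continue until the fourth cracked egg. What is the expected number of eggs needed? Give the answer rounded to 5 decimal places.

36.36364

Y = total eggs until the fourth success; negative binomial with r=4, p=0.11.
E[Y] = r / p = 4 / 0.11 = 36.3636364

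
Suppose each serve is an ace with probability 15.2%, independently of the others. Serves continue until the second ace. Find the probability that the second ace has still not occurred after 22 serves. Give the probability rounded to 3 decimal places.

Needing more than 22 serves ⇔ fewer than 2 successes in the first 22. With X ~ Binomial(22, 0.152), P(Y > 22) = P(X ≤ 1).
  k=0: C(22,0)·0.152^0·0.848^22 = 0.02659
  k=1: C(22,1)·0.152^1·0.848^21 = 0.10485
P(X ≤ 1) = 0.13144

0.131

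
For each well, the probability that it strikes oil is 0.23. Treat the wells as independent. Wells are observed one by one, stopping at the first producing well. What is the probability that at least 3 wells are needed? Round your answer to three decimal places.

0.593

Y = number of wells to the first success; geometric, p = 0.23.
P(Y > 2) = P(first 2 all fail) = (1−p)^2 = 0.59290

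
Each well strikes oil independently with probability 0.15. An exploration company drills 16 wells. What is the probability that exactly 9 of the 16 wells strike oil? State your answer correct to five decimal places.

0.00014

X ~ Binomial(n=16, p=0.15).
P(X=9) = C(16,9) · p^9 · (1−p)^7
= 11440 · 3.8443e-08 · 0.32058 = 0.0001410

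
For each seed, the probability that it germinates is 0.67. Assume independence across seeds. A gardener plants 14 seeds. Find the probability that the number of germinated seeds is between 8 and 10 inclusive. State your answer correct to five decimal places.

X ~ Binomial(14, 0.67); P(8 ≤ X ≤ 10) = Σ C(14,k) p^k (1−p)^(14−k) over k:
  k=8: C(14,8)·0.67^8·0.33^6 = 0.1574843
  k=9: C(14,9)·0.67^9·0.33^5 = 0.2131606
  k=10: C(14,10)·0.67^10·0.33^4 = 0.2163903
Total = 0.5870353

0.58704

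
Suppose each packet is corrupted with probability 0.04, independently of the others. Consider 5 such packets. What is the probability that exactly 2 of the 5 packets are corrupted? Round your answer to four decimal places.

X ~ Binomial(n=5, p=0.04).
P(X=2) = C(5,2) · p^2 · (1−p)^3
= 10 · 0.0016 · 0.88474 = 0.014156

0.0142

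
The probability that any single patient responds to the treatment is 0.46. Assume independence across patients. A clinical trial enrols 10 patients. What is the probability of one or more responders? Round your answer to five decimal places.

0.99789

P(at least one) = 1 − P(none) = 1 − (1 − 0.46)^10
= 1 − 0.0021083 = 0.9978917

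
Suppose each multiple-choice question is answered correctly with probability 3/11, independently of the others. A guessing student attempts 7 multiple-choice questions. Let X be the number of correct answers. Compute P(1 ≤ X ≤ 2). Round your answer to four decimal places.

0.6003

X ~ Binomial(7, 0.272727); P(1 ≤ X ≤ 2) = Σ C(7,k) p^k (1−p)^(7−k) over k:
  k=1: C(7,1)·0.272727^1·0.727273^6 = 0.282495
  k=2: C(7,2)·0.272727^2·0.727273^5 = 0.317807
Total = 0.600301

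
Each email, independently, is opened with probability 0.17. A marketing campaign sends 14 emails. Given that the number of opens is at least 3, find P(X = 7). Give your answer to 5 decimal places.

0.00880

X ~ Binomial(14, 0.17). Want P(X=7 | X≥3) = P(X=7) / P(X≥3).
P(X=7) = C(14,7)·0.17^7·0.83^7 = 0.0038215
P(X≥3) = 1 − 0.0736365 − 0.2111505 − 0.2811100 = 0.4341029
Ratio = 0.0038215 / 0.4341029 = 0.0088033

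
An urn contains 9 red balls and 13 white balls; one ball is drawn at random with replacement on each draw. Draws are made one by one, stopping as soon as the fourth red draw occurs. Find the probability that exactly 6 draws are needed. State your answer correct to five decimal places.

0.09780

Y = trial on which the fourth success occurs; negative binomial, r=4, p=0.409091.
P(Y=6) = C(5,3) · p^4 · (1−p)^2
= 10 · 0.028008 · 0.34917 = 0.0977959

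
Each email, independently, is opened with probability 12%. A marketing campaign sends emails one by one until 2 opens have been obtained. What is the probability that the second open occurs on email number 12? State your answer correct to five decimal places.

0.04411

Y = trial on which the second success occurs; negative binomial, r=2, p=0.12.
P(Y=12) = C(11,1) · p^2 · (1−p)^10
= 11 · 0.0144 · 0.2785 = 0.0441146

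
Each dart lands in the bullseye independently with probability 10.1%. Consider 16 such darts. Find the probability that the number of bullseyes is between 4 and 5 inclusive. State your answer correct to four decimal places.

0.0670

X ~ Binomial(16, 0.101); P(4 ≤ X ≤ 5) = Σ C(16,k) p^k (1−p)^(16−k) over k:
  k=4: C(16,4)·0.101^4·0.899^12 = 0.052780
  k=5: C(16,5)·0.101^5·0.899^11 = 0.014231
Total = 0.067012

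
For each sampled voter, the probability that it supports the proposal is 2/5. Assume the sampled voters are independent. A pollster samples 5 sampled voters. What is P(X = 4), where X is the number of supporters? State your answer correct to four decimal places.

X ~ Binomial(n=5, p=0.40).
P(X=4) = C(5,4) · p^4 · (1−p)^1
= 5 · 0.0256 · 0.6 = 0.076800

0.0768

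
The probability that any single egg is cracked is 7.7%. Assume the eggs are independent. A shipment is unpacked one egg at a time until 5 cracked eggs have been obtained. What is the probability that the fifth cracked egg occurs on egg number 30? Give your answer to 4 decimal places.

0.0087

Y = trial on which the fifth success occurs; negative binomial, r=5, p=0.077.
P(Y=30) = C(29,4) · p^5 · (1−p)^25
= 23751 · 2.7068e-06 · 0.13491 = 0.008673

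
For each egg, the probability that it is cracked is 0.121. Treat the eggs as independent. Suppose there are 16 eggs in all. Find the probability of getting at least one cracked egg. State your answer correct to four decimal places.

P(at least one) = 1 − P(none) = 1 − (1 − 0.121)^16
= 1 − 0.127005 = 0.872995

0.8730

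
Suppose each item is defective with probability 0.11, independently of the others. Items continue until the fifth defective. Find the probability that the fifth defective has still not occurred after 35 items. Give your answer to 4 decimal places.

Needing more than 35 items ⇔ fewer than 5 successes in the first 35. With X ~ Binomial(35, 0.11), P(Y > 35) = P(X ≤ 4).
  k=0: C(35,0)·0.11^0·0.89^35 = 0.016930
  k=1: C(35,1)·0.11^1·0.89^34 = 0.073235
  k=2: C(35,2)·0.11^2·0.89^33 = 0.153877
  k=3: C(35,3)·0.11^3·0.89^32 = 0.209203
  k=4: C(35,4)·0.11^4·0.89^31 = 0.206852
P(X ≤ 4) = 0.660097

0.6601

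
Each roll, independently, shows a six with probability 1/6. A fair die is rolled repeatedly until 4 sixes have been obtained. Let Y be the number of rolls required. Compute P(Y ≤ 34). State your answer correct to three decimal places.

0.841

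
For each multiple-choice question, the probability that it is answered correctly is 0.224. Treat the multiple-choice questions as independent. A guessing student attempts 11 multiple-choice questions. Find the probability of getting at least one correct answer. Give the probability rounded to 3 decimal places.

0.939

P(at least one) = 1 − P(none) = 1 − (1 − 0.224)^11
= 1 − 0.06144 = 0.93856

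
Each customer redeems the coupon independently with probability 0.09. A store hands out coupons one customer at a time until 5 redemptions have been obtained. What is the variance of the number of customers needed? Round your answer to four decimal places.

561.7284

Y = total customers until the fifth success; negative binomial with r=5, p=0.09.
Var(Y) = r(1−p)/p² = 5·0.91 / 0.09² = 561.728395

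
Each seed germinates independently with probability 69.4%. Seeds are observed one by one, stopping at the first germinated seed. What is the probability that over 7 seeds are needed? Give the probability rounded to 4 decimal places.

0.0003

Y = number of seeds to the first success; geometric, p = 0.694.
P(Y > 7) = P(first 7 all fail) = (1−p)^7 = 0.000251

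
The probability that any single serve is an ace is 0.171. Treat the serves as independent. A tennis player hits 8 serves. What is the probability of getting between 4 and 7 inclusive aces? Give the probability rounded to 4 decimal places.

0.0334

X ~ Binomial(8, 0.171); P(4 ≤ X ≤ 7) = Σ C(8,k) p^k (1−p)^(8−k) over k:
  k=4: C(8,4)·0.171^4·0.829^4 = 0.028268
  k=5: C(8,5)·0.171^5·0.829^3 = 0.004665
  k=6: C(8,6)·0.171^6·0.829^2 = 0.000481
  k=7: C(8,7)·0.171^7·0.829^1 = 0.000028
Total = 0.033443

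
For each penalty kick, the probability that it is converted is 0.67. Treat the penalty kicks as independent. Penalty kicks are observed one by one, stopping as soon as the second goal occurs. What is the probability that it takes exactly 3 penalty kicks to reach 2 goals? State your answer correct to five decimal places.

0.29627

Y = trial on which the second success occurs; negative binomial, r=2, p=0.67.
P(Y=3) = C(2,1) · p^2 · (1−p)^1
= 2 · 0.4489 · 0.33 = 0.2962740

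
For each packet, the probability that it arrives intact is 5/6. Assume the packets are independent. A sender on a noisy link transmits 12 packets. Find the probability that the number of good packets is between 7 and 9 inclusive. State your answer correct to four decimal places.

0.3146

X ~ Binomial(12, 0.833333); P(7 ≤ X ≤ 9) = Σ C(12,k) p^k (1−p)^(12−k) over k:
  k=7: C(12,7)·0.833333^7·0.166667^5 = 0.028425
  k=8: C(12,8)·0.833333^8·0.166667^4 = 0.088828
  k=9: C(12,9)·0.833333^9·0.166667^3 = 0.197396
Total = 0.314649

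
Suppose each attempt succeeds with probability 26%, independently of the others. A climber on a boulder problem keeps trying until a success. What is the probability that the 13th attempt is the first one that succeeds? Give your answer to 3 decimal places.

Geometric (trials to first success), p = 0.26.
P(Y = 13) = (1−p)^12 · p = 0.026964 · 0.26 = 0.00701

0.007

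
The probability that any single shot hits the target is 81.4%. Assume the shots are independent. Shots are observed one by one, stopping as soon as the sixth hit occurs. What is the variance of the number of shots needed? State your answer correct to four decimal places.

1.6843

Y = total shots until the sixth success; negative binomial with r=6, p=0.814.
Var(Y) = r(1−p)/p² = 6·0.186 / 0.814² = 1.684284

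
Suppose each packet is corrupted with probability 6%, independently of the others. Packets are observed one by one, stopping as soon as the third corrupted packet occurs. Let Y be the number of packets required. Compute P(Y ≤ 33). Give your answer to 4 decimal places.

Finishing within 33 packets ⇔ at least 3 successes in the first 33. With X ~ Binomial(33, 0.06), P(Y ≤ 33) = 1 − P(X ≤ 2).
  k=0: C(33,0)·0.06^0·0.94^33 = 0.129783
  k=1: C(33,1)·0.06^1·0.94^32 = 0.273374
  k=2: C(33,2)·0.06^2·0.94^31 = 0.279190
1 − 0.682347 = 0.317653

0.3177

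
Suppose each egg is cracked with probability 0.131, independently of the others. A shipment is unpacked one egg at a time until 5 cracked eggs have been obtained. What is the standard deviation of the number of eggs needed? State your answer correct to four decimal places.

15.9120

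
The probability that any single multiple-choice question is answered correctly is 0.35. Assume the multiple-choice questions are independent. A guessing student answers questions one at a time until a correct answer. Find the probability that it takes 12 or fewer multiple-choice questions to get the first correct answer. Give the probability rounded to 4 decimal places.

0.9943

Y = number of multiple-choice questions to the first success; geometric, p = 0.35.
P(Y ≤ 12) = 1 − (1−p)^12 = 1 − 0.005688 = 0.994312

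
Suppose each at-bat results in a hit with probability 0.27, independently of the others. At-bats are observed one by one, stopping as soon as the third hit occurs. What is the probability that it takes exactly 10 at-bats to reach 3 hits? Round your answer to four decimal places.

Y = trial on which the third success occurs; negative binomial, r=3, p=0.27.
P(Y=10) = C(9,2) · p^3 · (1−p)^7
= 36 · 0.019683 · 0.11047 = 0.078281

0.0783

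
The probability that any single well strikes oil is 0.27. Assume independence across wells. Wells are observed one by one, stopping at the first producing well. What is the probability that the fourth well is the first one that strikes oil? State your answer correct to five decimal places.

0.10503

Geometric (trials to first success), p = 0.27.
P(Y = 4) = (1−p)^3 · p = 0.38902 · 0.27 = 0.1050346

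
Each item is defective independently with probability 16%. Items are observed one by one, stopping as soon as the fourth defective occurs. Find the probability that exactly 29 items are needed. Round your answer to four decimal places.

0.0275

Y = trial on which the fourth success occurs; negative binomial, r=4, p=0.16.
P(Y=29) = C(28,3) · p^4 · (1−p)^25
= 3276 · 0.00065536 · 0.012793 = 0.027467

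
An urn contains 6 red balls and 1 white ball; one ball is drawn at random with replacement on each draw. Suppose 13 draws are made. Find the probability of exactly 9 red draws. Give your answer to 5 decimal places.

0.07437

X ~ Binomial(n=13, p=0.857143).
P(X=9) = C(13,9) · p^9 · (1−p)^4
= 715 · 0.24973 · 0.00041649 = 0.0743691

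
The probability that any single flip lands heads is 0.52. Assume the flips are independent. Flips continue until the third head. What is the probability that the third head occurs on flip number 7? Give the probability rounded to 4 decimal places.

Y = trial on which the third success occurs; negative binomial, r=3, p=0.52.
P(Y=7) = C(6,2) · p^3 · (1−p)^4
= 15 · 0.14061 · 0.053084 = 0.111961

0.1120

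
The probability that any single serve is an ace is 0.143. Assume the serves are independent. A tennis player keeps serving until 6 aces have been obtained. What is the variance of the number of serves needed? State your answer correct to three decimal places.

251.455

Y = total serves until the sixth success; negative binomial with r=6, p=0.143.
Var(Y) = r(1−p)/p² = 6·0.857 / 0.143² = 251.45484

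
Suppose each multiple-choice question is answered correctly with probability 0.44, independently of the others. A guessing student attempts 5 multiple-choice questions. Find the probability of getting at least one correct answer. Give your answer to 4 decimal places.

P(at least one) = 1 − P(none) = 1 − (1 − 0.44)^5
= 1 − 0.055073 = 0.944927

0.9449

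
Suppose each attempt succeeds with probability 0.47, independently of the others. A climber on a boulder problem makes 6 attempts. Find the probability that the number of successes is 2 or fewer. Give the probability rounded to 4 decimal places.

0.4015

X ~ Binomial(6, 0.47); P(X ≤ 2) = Σ C(6,k) p^k (1−p)^(6−k) over k:
  k=0: C(6,0)·0.47^0·0.53^6 = 0.022164
  k=1: C(6,1)·0.47^1·0.53^5 = 0.117931
  k=2: C(6,2)·0.47^2·0.53^4 = 0.261451
Total = 0.401547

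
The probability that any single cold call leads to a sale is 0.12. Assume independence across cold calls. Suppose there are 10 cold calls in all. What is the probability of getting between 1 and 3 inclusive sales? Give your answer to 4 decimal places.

0.6976

X ~ Binomial(10, 0.12); P(1 ≤ X ≤ 3) = Σ C(10,k) p^k (1−p)^(10−k) over k:
  k=1: C(10,1)·0.12^1·0.88^9 = 0.379774
  k=2: C(10,2)·0.12^2·0.88^8 = 0.233043
  k=3: C(10,3)·0.12^3·0.88^7 = 0.084743
Total = 0.697560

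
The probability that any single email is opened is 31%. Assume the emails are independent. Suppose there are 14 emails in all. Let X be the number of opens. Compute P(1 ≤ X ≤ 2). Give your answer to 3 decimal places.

0.137

X ~ Binomial(14, 0.31); P(1 ≤ X ≤ 2) = Σ C(14,k) p^k (1−p)^(14−k) over k:
  k=1: C(14,1)·0.31^1·0.69^13 = 0.03488
  k=2: C(14,2)·0.31^2·0.69^12 = 0.10185
Total = 0.13672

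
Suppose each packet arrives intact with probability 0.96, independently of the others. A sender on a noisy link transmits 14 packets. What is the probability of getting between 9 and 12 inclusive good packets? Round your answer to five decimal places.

X ~ Binomial(14, 0.96); P(9 ≤ X ≤ 12) = Σ C(14,k) p^k (1−p)^(14−k) over k:
  k=9: C(14,9)·0.96^9·0.04^5 = 0.0001420
  k=10: C(14,10)·0.96^10·0.04^4 = 0.0017037
  k=11: C(14,11)·0.96^11·0.04^3 = 0.0148684
  k=12: C(14,12)·0.96^12·0.04^2 = 0.0892105
Total = 0.1059246

0.10592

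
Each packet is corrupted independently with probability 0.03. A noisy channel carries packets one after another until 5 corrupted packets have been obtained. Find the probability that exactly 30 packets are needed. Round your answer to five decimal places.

0.00027

Y = trial on which the fifth success occurs; negative binomial, r=5, p=0.03.
P(Y=30) = C(29,4) · p^5 · (1−p)^25
= 23751 · 2.43e-08 · 0.46697 = 0.0002695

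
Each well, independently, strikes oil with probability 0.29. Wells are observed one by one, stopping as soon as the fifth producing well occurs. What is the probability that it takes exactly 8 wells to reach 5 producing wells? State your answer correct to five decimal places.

Y = trial on which the fifth success occurs; negative binomial, r=5, p=0.29.
P(Y=8) = C(7,4) · p^5 · (1−p)^3
= 35 · 0.0020511 · 0.35791 = 0.0256941

0.02569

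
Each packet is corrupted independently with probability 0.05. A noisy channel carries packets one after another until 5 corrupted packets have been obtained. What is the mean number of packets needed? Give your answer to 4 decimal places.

Y = total packets until the fifth success; negative binomial with r=5, p=0.05.
E[Y] = r / p = 5 / 0.05 = 100.000000

100.0000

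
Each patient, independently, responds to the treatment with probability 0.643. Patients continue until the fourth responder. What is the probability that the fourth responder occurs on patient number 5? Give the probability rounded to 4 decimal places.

Y = trial on which the fourth success occurs; negative binomial, r=4, p=0.643.
P(Y=5) = C(4,3) · p^4 · (1−p)^1
= 4 · 0.17094 · 0.357 = 0.244102

0.2441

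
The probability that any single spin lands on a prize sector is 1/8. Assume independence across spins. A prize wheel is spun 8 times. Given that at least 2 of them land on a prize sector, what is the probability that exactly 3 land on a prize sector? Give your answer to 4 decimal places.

X ~ Binomial(8, 0.125). Want P(X=3 | X≥2) = P(X=3) / P(X≥2).
P(X=3) = C(8,3)·0.125^3·0.875^5 = 0.056099
P(X≥2) = 1 − 0.343609 − 0.392696 = 0.263695
Ratio = 0.056099 / 0.263695 = 0.212743

0.2127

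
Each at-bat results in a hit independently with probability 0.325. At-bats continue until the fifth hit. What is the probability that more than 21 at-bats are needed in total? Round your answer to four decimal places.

0.1379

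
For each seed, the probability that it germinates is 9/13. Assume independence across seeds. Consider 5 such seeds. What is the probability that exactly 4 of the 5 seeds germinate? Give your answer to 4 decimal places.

0.3534

X ~ Binomial(n=5, p=0.692308).
P(X=4) = C(5,4) · p^4 · (1−p)^1
= 5 · 0.22972 · 0.30769 = 0.353414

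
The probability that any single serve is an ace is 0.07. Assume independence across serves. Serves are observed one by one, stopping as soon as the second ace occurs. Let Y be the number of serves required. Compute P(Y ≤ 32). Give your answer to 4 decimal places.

Finishing within 32 serves ⇔ at least 2 successes in the first 32. With X ~ Binomial(32, 0.07), P(Y ≤ 32) = 1 − P(X ≤ 1).
  k=0: C(32,0)·0.07^0·0.93^32 = 0.098052
  k=1: C(32,1)·0.07^1·0.93^31 = 0.236167
1 − 0.334219 = 0.665781

0.6658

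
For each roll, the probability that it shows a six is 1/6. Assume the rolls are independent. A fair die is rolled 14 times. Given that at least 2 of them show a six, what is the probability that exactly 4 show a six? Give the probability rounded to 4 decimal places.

X ~ Binomial(14, 0.166667). Want P(X=4 | X≥2) = P(X=4) / P(X≥2).
P(X=4) = C(14,4)·0.166667^4·0.833333^10 = 0.124743
P(X≥2) = 1 − 0.077887 − 0.218082 = 0.704031
Ratio = 0.124743 / 0.704031 = 0.177184

0.1772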